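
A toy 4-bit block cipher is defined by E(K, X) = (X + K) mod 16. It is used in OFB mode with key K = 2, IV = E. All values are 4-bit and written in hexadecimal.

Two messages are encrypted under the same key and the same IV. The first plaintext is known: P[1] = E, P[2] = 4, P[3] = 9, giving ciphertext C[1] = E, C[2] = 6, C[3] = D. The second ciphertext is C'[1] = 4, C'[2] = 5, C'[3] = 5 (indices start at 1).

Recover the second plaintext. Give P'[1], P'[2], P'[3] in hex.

In OFB with a reused IV, both messages share the same keystream S_i, so C_i ⊕ C'_i = P_i ⊕ P'_i and thus P'_i = P_i ⊕ C_i ⊕ C'_i.
P'[1]: E ⊕ E ⊕ 4 = 4.
P'[2]: 4 ⊕ 6 ⊕ 5 = 7.
P'[3]: 9 ⊕ D ⊕ 5 = 1.

P'[1] = 4, P'[2] = 7, P'[3] = 1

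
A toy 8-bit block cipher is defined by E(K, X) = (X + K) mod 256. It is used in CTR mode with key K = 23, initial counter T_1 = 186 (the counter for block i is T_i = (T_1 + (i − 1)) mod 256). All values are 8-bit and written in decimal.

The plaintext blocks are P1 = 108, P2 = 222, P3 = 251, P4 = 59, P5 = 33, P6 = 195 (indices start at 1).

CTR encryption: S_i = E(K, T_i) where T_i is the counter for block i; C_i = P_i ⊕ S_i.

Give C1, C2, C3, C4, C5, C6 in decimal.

C1 = 189, C2 = 12, C3 = 40, C4 = 239, C5 = 244, C6 = 21

C1: T = 186, S = E(K, T) = 209; 108 ⊕ 209 = 189.
C2: T = 187, S = E(K, T) = 210; 222 ⊕ 210 = 12.
C3: T = 188, S = E(K, T) = 211; 251 ⊕ 211 = 40.
C4: T = 189, S = E(K, T) = 212; 59 ⊕ 212 = 239.
C5: T = 190, S = E(K, T) = 213; 33 ⊕ 213 = 244.
C6: T = 191, S = E(K, T) = 214; 195 ⊕ 214 = 21.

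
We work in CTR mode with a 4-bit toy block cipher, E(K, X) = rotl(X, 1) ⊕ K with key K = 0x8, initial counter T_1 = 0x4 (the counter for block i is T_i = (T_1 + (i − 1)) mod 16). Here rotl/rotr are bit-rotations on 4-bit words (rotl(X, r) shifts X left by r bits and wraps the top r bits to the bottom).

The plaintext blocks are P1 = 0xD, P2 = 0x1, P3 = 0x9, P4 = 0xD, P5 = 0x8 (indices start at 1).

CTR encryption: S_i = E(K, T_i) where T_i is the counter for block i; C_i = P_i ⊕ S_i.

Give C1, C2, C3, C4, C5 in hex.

C1 = 0xD, C2 = 0x3, C3 = 0xD, C4 = 0xB, C5 = 0x1

C1: T = 0x4, S = E(K, T) = 0x0; 0xD ⊕ 0x0 = 0xD.
C2: T = 0x5, S = E(K, T) = 0x2; 0x1 ⊕ 0x2 = 0x3.
C3: T = 0x6, S = E(K, T) = 0x4; 0x9 ⊕ 0x4 = 0xD.
C4: T = 0x7, S = E(K, T) = 0x6; 0xD ⊕ 0x6 = 0xB.
C5: T = 0x8, S = E(K, T) = 0x9; 0x8 ⊕ 0x9 = 0x1.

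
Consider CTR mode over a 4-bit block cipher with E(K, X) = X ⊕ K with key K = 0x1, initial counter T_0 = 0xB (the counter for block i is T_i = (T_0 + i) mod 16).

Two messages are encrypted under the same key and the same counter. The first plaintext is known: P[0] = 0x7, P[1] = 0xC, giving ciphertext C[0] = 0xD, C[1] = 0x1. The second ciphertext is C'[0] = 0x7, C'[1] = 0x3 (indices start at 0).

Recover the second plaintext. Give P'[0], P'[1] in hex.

P'[0] = 0xD, P'[1] = 0xE

In CTR with a reused counter, both messages share the same keystream S_i, so C_i ⊕ C'_i = P_i ⊕ P'_i and thus P'_i = P_i ⊕ C_i ⊕ C'_i.
P'[0]: 0x7 ⊕ 0xD ⊕ 0x7 = 0xD.
P'[1]: 0xC ⊕ 0x1 ⊕ 0x3 = 0xE.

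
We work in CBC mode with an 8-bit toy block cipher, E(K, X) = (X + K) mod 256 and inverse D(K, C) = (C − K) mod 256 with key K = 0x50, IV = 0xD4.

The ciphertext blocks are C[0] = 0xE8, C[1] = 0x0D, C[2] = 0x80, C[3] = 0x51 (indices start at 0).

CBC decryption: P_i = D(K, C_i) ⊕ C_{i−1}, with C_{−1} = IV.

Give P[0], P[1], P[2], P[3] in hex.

P[0] = 0x4C, P[1] = 0x55, P[2] = 0x3D, P[3] = 0x81

P[0]: D(K, 0xE8) = 0x98; 0x98 ⊕ 0xD4 = 0x4C.
P[1]: D(K, 0x0D) = 0xBD; 0xBD ⊕ 0xE8 = 0x55.
P[2]: D(K, 0x80) = 0x30; 0x30 ⊕ 0x0D = 0x3D.
P[3]: D(K, 0x51) = 0x01; 0x01 ⊕ 0x80 = 0x81.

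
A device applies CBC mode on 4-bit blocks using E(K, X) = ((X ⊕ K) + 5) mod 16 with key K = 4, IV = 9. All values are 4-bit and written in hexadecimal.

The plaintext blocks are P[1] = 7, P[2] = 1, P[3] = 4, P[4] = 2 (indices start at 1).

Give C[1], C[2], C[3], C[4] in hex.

C[1] = F, C[2] = F, C[3] = 4, C[4] = 7

CBC encryption: C_i = E(K, P_i ⊕ C_{i−1}), with C_{0} = IV.
C[1]: P[1] ⊕ 9 = E; E(K, E) = F.
C[2]: P[2] ⊕ F = E; E(K, E) = F.
C[3]: P[3] ⊕ F = B; E(K, B) = 4.
C[4]: P[4] ⊕ 4 = 6; E(K, 6) = 7.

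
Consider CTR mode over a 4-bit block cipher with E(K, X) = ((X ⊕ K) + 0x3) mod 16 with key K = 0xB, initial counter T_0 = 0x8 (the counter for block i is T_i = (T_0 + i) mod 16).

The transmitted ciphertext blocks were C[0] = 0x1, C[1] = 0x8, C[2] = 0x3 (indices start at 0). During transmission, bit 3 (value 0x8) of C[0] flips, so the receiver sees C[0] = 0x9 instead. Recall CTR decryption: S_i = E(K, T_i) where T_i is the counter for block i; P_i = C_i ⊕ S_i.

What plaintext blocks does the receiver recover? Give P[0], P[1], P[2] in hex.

Only C[0] changed, to 0x9. In CTR, a change in C_i flips the same bit in P_i only; the keystream is unaffected. Decrypting the received ciphertext:
P[0]: T = 0x8, S = E(K, T) = 0x6; 0x9 ⊕ 0x6 = 0xF.
P[1]: T = 0x9, S = E(K, T) = 0x5; 0x8 ⊕ 0x5 = 0xD.
P[2]: T = 0xA, S = E(K, T) = 0x4; 0x3 ⊕ 0x4 = 0x7.
Blocks that differ from the original plaintext: P[0].

P[0] = 0xF, P[1] = 0xD, P[2] = 0x7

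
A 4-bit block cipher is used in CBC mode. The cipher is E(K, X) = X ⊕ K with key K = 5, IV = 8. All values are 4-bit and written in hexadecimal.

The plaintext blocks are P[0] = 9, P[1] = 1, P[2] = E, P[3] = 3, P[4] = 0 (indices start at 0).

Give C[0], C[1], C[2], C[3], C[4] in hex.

CBC encryption: C_i = E(K, P_i ⊕ C_{i−1}), with C_{−1} = IV.
C[0]: P[0] ⊕ 8 = 1; E(K, 1) = 4.
C[1]: P[1] ⊕ 4 = 5; E(K, 5) = 0.
C[2]: P[2] ⊕ 0 = E; E(K, E) = B.
C[3]: P[3] ⊕ B = 8; E(K, 8) = D.
C[4]: P[4] ⊕ D = D; E(K, D) = 8.

C[0] = 4, C[1] = 0, C[2] = B, C[3] = D, C[4] = 8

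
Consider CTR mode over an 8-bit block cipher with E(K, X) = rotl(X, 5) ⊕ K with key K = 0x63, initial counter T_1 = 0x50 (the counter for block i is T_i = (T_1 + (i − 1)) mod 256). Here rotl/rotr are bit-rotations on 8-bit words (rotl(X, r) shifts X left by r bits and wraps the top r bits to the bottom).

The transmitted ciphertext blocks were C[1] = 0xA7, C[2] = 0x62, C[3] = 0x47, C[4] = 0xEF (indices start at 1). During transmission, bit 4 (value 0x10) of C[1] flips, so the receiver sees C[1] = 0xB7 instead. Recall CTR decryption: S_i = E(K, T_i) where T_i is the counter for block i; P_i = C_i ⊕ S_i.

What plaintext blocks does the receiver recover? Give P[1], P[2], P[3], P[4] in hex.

P[1] = 0xDE, P[2] = 0x2B, P[3] = 0x6E, P[4] = 0xE6

Only C[1] changed, to 0xB7. In CTR, a change in C_i flips the same bit in P_i only; the keystream is unaffected. Decrypting the received ciphertext:
P[1]: T = 0x50, S = E(K, T) = 0x69; 0xB7 ⊕ 0x69 = 0xDE.
P[2]: T = 0x51, S = E(K, T) = 0x49; 0x62 ⊕ 0x49 = 0x2B.
P[3]: T = 0x52, S = E(K, T) = 0x29; 0x47 ⊕ 0x29 = 0x6E.
P[4]: T = 0x53, S = E(K, T) = 0x09; 0xEF ⊕ 0x09 = 0xE6.
Blocks that differ from the original plaintext: P[1].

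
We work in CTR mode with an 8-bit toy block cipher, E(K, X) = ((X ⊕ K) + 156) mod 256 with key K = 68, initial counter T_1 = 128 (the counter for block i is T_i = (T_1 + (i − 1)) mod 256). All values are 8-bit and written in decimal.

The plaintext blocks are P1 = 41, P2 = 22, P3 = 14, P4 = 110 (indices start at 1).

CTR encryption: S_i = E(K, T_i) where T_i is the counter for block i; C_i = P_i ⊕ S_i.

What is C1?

C1: T = 128, S = E(K, T) = 96; 41 ⊕ 96 = 73.

C1 = 73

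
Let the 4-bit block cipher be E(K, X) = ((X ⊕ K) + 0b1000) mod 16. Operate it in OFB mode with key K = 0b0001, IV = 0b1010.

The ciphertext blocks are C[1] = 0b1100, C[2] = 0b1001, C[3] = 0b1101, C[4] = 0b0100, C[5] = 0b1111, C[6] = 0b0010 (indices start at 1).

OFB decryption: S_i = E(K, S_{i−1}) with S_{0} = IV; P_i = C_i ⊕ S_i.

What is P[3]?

P[3] = 0b1110

P[1]: S = E(K, 0b1010) = 0b0011; 0b1100 ⊕ 0b0011 = 0b1111.
P[2]: S = E(K, 0b0011) = 0b1010; 0b1001 ⊕ 0b1010 = 0b0011.
P[3]: S = E(K, 0b1010) = 0b0011; 0b1101 ⊕ 0b0011 = 0b1110.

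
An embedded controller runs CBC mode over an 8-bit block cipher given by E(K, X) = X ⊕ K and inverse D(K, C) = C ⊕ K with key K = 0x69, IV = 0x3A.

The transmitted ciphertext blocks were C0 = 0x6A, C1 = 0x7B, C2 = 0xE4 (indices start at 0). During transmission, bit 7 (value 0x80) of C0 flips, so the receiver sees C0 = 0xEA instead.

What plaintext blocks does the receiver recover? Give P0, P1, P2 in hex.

CBC decryption: P_i = D(K, C_i) ⊕ C_{i−1}, with C_{−1} = IV.
Only C0 changed, to 0xEA. In CBC, a change in C_i garbles P_i and flips the same bit in P_{i+1}. Decrypting the received ciphertext:
P0: D(K, 0xEA) = 0x83; 0x83 ⊕ 0x3A = 0xB9.
P1: D(K, 0x7B) = 0x12; 0x12 ⊕ 0xEA = 0xF8.
P2: D(K, 0xE4) = 0x8D; 0x8D ⊕ 0x7B = 0xF6.
Blocks that differ from the original plaintext: P0, P1.

P0 = 0xB9, P1 = 0xF8, P2 = 0xF6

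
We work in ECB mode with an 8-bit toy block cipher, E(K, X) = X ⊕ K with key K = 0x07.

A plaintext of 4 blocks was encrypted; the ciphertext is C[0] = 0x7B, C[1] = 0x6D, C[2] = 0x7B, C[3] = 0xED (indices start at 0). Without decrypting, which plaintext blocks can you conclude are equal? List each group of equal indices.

ECB encrypts each block independently with the same key, so equal ciphertext blocks imply equal plaintext blocks.
C[0] = C[2] = 0x7B, so P[0] = P[2].

P[0] = P[2]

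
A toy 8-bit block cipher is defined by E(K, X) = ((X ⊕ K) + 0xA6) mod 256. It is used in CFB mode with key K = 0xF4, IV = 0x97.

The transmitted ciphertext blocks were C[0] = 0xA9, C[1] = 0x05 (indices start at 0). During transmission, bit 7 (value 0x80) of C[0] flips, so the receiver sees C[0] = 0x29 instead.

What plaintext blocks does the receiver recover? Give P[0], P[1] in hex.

CFB decryption: P_i = C_i ⊕ E(K, C_{i−1}), with C_{−1} = IV.
Only C[0] changed, to 0x29. In CFB, a change in C_i flips the same bit in P_i and garbles P_{i+1}. Decrypting the received ciphertext:
P[0]: E(K, 0x97) = 0x09; 0x29 ⊕ 0x09 = 0x20.
P[1]: E(K, 0x29) = 0x83; 0x05 ⊕ 0x83 = 0x86.
Blocks that differ from the original plaintext: P[0], P[1].

P[0] = 0x20, P[1] = 0x86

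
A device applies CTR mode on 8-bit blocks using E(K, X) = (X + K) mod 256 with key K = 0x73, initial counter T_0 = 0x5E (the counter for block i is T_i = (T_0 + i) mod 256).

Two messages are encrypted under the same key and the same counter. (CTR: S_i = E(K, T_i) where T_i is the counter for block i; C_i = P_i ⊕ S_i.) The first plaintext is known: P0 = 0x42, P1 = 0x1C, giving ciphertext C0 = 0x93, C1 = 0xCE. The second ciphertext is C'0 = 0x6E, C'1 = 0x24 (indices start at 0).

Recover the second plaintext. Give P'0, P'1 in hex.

P'0 = 0xBF, P'1 = 0xF6

In CTR with a reused counter, both messages share the same keystream S_i, so C_i ⊕ C'_i = P_i ⊕ P'_i and thus P'_i = P_i ⊕ C_i ⊕ C'_i.
P'0: 0x42 ⊕ 0x93 ⊕ 0x6E = 0xBF.
P'1: 0x1C ⊕ 0xCE ⊕ 0x24 = 0xF6.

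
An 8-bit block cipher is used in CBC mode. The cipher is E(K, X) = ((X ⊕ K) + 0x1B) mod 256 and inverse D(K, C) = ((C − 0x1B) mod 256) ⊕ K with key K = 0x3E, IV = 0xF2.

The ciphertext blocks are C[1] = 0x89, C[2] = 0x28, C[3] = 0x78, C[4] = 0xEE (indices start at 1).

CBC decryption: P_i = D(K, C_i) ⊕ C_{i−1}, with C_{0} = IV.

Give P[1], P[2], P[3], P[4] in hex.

P[1] = 0xA2, P[2] = 0xBA, P[3] = 0x4B, P[4] = 0x95

P[1]: D(K, 0x89) = 0x50; 0x50 ⊕ 0xF2 = 0xA2.
P[2]: D(K, 0x28) = 0x33; 0x33 ⊕ 0x89 = 0xBA.
P[3]: D(K, 0x78) = 0x63; 0x63 ⊕ 0x28 = 0x4B.
P[4]: D(K, 0xEE) = 0xED; 0xED ⊕ 0x78 = 0x95.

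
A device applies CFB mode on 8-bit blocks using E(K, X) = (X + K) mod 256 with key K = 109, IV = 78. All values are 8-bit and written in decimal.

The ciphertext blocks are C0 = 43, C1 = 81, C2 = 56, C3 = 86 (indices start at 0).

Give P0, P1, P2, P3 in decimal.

CFB decryption: P_i = C_i ⊕ E(K, C_{i−1}), with C_{−1} = IV.
P0: E(K, 78) = 187; 43 ⊕ 187 = 144.
P1: E(K, 43) = 152; 81 ⊕ 152 = 201.
P2: E(K, 81) = 190; 56 ⊕ 190 = 134.
P3: E(K, 56) = 165; 86 ⊕ 165 = 243.

P0 = 144, P1 = 201, P2 = 134, P3 = 243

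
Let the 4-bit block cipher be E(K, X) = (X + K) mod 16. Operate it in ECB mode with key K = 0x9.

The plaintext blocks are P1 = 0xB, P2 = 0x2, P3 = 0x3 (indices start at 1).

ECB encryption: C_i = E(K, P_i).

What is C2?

C2: E(K, 0x2) = 0xB.

C2 = 0xB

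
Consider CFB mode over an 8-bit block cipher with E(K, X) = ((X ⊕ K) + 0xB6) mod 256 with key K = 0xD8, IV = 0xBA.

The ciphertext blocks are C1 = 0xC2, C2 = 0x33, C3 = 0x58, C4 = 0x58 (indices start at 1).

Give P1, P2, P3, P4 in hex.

P1 = 0xDA, P2 = 0xE3, P3 = 0xF9, P4 = 0x6E

CFB decryption: P_i = C_i ⊕ E(K, C_{i−1}), with C_{0} = IV.
P1: E(K, 0xBA) = 0x18; 0xC2 ⊕ 0x18 = 0xDA.
P2: E(K, 0xC2) = 0xD0; 0x33 ⊕ 0xD0 = 0xE3.
P3: E(K, 0x33) = 0xA1; 0x58 ⊕ 0xA1 = 0xF9.
P4: E(K, 0x58) = 0x36; 0x58 ⊕ 0x36 = 0x6E.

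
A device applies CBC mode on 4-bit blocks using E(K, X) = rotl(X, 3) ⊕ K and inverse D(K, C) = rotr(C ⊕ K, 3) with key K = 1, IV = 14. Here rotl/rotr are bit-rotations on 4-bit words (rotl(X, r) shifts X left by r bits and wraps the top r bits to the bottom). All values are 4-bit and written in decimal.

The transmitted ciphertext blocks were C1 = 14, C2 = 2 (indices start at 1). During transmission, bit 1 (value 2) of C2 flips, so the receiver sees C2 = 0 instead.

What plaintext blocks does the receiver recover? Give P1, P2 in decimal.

CBC decryption: P_i = D(K, C_i) ⊕ C_{i−1}, with C_{0} = IV.
Only C2 changed, to 0. In CBC, a change in C_i garbles P_i and flips the same bit in P_{i+1}. Decrypting the received ciphertext:
P1: D(K, 14) = 15; 15 ⊕ 14 = 1.
P2: D(K, 0) = 2; 2 ⊕ 14 = 12.
Blocks that differ from the original plaintext: P2.

P1 = 1, P2 = 12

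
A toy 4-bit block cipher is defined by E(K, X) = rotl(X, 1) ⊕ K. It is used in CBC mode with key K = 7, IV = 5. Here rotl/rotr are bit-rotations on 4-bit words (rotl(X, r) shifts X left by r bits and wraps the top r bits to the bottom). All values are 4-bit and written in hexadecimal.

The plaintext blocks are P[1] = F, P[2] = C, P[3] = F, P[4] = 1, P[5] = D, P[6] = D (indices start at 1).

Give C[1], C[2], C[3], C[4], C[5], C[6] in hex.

C[1] = 2, C[2] = A, C[3] = D, C[4] = E, C[5] = 1, C[6] = E

CBC encryption: C_i = E(K, P_i ⊕ C_{i−1}), with C_{0} = IV.
C[1]: P[1] ⊕ 5 = A; E(K, A) = 2.
C[2]: P[2] ⊕ 2 = E; E(K, E) = A.
C[3]: P[3] ⊕ A = 5; E(K, 5) = D.
C[4]: P[4] ⊕ D = C; E(K, C) = E.
C[5]: P[5] ⊕ E = 3; E(K, 3) = 1.
C[6]: P[6] ⊕ 1 = C; E(K, C) = E.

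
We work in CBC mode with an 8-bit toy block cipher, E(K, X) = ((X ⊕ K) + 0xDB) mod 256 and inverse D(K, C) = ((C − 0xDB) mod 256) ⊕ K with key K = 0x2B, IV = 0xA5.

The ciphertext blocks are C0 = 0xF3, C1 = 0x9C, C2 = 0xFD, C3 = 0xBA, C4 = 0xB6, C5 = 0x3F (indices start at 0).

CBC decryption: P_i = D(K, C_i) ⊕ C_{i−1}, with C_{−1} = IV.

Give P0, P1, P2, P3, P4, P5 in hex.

P0: D(K, 0xF3) = 0x33; 0x33 ⊕ 0xA5 = 0x96.
P1: D(K, 0x9C) = 0xEA; 0xEA ⊕ 0xF3 = 0x19.
P2: D(K, 0xFD) = 0x09; 0x09 ⊕ 0x9C = 0x95.
P3: D(K, 0xBA) = 0xF4; 0xF4 ⊕ 0xFD = 0x09.
P4: D(K, 0xB6) = 0xF0; 0xF0 ⊕ 0xBA = 0x4A.
P5: D(K, 0x3F) = 0x4F; 0x4F ⊕ 0xB6 = 0xF9.

P0 = 0x96, P1 = 0x19, P2 = 0x95, P3 = 0x09, P4 = 0x4A, P5 = 0xF9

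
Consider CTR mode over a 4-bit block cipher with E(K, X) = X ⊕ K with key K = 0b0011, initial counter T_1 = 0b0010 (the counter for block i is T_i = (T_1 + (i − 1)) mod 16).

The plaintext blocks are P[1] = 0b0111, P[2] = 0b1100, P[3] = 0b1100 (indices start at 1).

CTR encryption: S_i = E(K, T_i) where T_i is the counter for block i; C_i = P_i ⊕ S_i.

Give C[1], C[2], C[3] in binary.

C[1]: T = 0b0010, S = E(K, T) = 0b0001; 0b0111 ⊕ 0b0001 = 0b0110.
C[2]: T = 0b0011, S = E(K, T) = 0b0000; 0b1100 ⊕ 0b0000 = 0b1100.
C[3]: T = 0b0100, S = E(K, T) = 0b0111; 0b1100 ⊕ 0b0111 = 0b1011.

C[1] = 0b0110, C[2] = 0b1100, C[3] = 0b1011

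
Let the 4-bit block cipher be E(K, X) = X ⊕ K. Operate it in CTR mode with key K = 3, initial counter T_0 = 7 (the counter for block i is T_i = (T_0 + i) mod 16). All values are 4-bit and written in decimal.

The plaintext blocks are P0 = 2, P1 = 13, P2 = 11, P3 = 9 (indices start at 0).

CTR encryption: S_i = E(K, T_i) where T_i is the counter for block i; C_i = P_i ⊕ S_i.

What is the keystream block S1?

C0: T = 7, S = E(K, T) = 4; 2 ⊕ 4 = 6.
C1: T = 8, S = E(K, T) = 11; 13 ⊕ 11 = 6.
So S1 = 11.

11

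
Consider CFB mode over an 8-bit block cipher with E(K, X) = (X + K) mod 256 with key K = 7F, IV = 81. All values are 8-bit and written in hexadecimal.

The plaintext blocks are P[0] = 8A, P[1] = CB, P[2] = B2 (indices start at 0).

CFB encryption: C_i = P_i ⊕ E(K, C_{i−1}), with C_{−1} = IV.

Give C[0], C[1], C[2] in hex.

C[0] = 8A, C[1] = C2, C[2] = F3

C[0]: E(K, 81) = 00; 8A ⊕ 00 = 8A.
C[1]: E(K, 8A) = 09; CB ⊕ 09 = C2.
C[2]: E(K, C2) = 41; B2 ⊕ 41 = F3.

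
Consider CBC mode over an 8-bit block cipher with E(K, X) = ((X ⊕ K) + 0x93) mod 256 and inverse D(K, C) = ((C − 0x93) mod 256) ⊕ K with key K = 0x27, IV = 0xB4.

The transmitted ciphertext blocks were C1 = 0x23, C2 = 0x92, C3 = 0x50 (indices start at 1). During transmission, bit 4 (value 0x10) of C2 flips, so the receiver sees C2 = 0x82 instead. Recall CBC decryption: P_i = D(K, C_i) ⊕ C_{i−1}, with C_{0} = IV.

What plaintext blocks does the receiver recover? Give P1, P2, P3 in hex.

Only C2 changed, to 0x82. In CBC, a change in C_i garbles P_i and flips the same bit in P_{i+1}. Decrypting the received ciphertext:
P1: D(K, 0x23) = 0xB7; 0xB7 ⊕ 0xB4 = 0x03.
P2: D(K, 0x82) = 0xC8; 0xC8 ⊕ 0x23 = 0xEB.
P3: D(K, 0x50) = 0x9A; 0x9A ⊕ 0x82 = 0x18.
Blocks that differ from the original plaintext: P2, P3.

P1 = 0x03, P2 = 0xEB, P3 = 0x18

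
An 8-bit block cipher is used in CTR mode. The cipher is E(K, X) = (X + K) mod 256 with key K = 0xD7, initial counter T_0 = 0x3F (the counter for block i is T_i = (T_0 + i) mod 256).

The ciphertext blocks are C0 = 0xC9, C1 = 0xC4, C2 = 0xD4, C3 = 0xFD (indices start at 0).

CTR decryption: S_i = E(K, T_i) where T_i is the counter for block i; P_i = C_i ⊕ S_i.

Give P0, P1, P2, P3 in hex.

P0: T = 0x3F, S = E(K, T) = 0x16; 0xC9 ⊕ 0x16 = 0xDF.
P1: T = 0x40, S = E(K, T) = 0x17; 0xC4 ⊕ 0x17 = 0xD3.
P2: T = 0x41, S = E(K, T) = 0x18; 0xD4 ⊕ 0x18 = 0xCC.
P3: T = 0x42, S = E(K, T) = 0x19; 0xFD ⊕ 0x19 = 0xE4.

P0 = 0xDF, P1 = 0xD3, P2 = 0xCC, P3 = 0xE4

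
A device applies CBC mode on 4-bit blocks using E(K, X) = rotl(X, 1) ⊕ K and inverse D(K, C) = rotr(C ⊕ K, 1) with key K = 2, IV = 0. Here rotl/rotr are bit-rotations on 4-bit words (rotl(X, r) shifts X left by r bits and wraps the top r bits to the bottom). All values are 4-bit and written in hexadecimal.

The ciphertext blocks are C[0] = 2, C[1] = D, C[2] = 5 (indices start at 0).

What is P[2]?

P[2] = 6

CBC decryption: P_i = D(K, C_i) ⊕ C_{i−1}, with C_{−1} = IV.
P[2]: D(K, 5) = B; B ⊕ D = 6.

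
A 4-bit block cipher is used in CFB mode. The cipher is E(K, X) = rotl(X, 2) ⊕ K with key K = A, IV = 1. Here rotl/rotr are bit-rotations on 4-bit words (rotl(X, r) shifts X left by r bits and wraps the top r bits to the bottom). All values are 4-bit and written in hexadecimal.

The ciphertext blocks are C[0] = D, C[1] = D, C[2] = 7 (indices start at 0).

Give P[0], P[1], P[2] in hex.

CFB decryption: P_i = C_i ⊕ E(K, C_{i−1}), with C_{−1} = IV.
P[0]: E(K, 1) = E; D ⊕ E = 3.
P[1]: E(K, D) = D; D ⊕ D = 0.
P[2]: E(K, D) = D; 7 ⊕ D = A.

P[0] = 3, P[1] = 0, P[2] = A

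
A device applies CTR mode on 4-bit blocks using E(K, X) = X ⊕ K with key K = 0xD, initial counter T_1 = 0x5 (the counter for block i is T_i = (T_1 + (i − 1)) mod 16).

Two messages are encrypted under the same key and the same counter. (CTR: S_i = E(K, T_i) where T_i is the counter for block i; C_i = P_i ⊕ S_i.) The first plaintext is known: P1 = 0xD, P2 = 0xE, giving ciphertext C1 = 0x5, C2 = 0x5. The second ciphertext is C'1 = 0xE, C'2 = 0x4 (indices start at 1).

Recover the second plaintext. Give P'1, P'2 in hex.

In CTR with a reused counter, both messages share the same keystream S_i, so C_i ⊕ C'_i = P_i ⊕ P'_i and thus P'_i = P_i ⊕ C_i ⊕ C'_i.
P'1: 0xD ⊕ 0x5 ⊕ 0xE = 0x6.
P'2: 0xE ⊕ 0x5 ⊕ 0x4 = 0xF.

P'1 = 0x6, P'2 = 0xF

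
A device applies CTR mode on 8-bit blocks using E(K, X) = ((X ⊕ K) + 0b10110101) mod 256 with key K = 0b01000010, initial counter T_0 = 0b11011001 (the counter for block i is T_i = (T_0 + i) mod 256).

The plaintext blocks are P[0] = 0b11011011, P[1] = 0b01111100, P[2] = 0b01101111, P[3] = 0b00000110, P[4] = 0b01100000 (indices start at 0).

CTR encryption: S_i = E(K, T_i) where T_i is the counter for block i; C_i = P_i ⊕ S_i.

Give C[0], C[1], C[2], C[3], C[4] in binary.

C[0]: T = 0b11011001, S = E(K, T) = 0b01010000; 0b11011011 ⊕ 0b01010000 = 0b10001011.
C[1]: T = 0b11011010, S = E(K, T) = 0b01001101; 0b01111100 ⊕ 0b01001101 = 0b00110001.
C[2]: T = 0b11011011, S = E(K, T) = 0b01001110; 0b01101111 ⊕ 0b01001110 = 0b00100001.
C[3]: T = 0b11011100, S = E(K, T) = 0b01010011; 0b00000110 ⊕ 0b01010011 = 0b01010101.
C[4]: T = 0b11011101, S = E(K, T) = 0b01010100; 0b01100000 ⊕ 0b01010100 = 0b00110100.

C[0] = 0b10001011, C[1] = 0b00110001, C[2] = 0b00100001, C[3] = 0b01010101, C[4] = 0b00110100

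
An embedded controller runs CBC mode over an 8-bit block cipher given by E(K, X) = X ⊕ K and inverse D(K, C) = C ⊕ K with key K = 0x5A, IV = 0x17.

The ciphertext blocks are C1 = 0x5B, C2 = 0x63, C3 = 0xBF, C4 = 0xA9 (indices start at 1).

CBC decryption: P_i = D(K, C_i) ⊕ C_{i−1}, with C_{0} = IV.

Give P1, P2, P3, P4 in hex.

P1: D(K, 0x5B) = 0x01; 0x01 ⊕ 0x17 = 0x16.
P2: D(K, 0x63) = 0x39; 0x39 ⊕ 0x5B = 0x62.
P3: D(K, 0xBF) = 0xE5; 0xE5 ⊕ 0x63 = 0x86.
P4: D(K, 0xA9) = 0xF3; 0xF3 ⊕ 0xBF = 0x4C.

P1 = 0x16, P2 = 0x62, P3 = 0x86, P4 = 0x4C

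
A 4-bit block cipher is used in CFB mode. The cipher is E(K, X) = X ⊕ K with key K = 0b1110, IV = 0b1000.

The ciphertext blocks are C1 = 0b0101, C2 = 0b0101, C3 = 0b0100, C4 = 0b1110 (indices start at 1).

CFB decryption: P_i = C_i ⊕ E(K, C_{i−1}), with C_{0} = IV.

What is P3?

P3: E(K, 0b0101) = 0b1011; 0b0100 ⊕ 0b1011 = 0b1111.

P3 = 0b1111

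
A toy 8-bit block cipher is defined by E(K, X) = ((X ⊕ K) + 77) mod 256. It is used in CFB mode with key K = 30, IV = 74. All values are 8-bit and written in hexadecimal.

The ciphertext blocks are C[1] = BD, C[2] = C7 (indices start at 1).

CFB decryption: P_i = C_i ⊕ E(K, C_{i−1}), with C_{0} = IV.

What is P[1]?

P[1]: E(K, 74) = BB; BD ⊕ BB = 06.

P[1] = 06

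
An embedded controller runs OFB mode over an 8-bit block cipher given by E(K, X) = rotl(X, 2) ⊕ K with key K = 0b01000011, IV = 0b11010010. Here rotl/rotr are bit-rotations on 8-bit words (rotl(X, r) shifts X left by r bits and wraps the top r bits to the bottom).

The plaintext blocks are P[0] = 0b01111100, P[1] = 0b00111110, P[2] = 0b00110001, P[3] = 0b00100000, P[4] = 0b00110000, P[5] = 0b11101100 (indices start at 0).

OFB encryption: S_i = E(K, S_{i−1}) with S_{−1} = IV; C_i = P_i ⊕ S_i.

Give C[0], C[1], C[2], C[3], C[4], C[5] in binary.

C[0] = 0b01110100, C[1] = 0b01011101, C[2] = 0b11111111, C[3] = 0b01011000, C[4] = 0b10010010, C[5] = 0b00100101

C[0]: S = E(K, 0b11010010) = 0b00001000; 0b01111100 ⊕ 0b00001000 = 0b01110100.
C[1]: S = E(K, 0b00001000) = 0b01100011; 0b00111110 ⊕ 0b01100011 = 0b01011101.
C[2]: S = E(K, 0b01100011) = 0b11001110; 0b00110001 ⊕ 0b11001110 = 0b11111111.
C[3]: S = E(K, 0b11001110) = 0b01111000; 0b00100000 ⊕ 0b01111000 = 0b01011000.
C[4]: S = E(K, 0b01111000) = 0b10100010; 0b00110000 ⊕ 0b10100010 = 0b10010010.
C[5]: S = E(K, 0b10100010) = 0b11001001; 0b11101100 ⊕ 0b11001001 = 0b00100101.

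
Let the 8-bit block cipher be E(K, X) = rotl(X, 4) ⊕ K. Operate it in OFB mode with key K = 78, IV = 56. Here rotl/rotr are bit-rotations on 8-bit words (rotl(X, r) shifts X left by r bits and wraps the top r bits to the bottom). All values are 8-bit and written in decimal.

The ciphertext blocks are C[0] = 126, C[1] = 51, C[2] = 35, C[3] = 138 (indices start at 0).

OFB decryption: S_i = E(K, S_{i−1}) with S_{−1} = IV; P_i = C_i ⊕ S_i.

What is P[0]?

P[0] = 179

P[0]: S = E(K, 56) = 205; 126 ⊕ 205 = 179.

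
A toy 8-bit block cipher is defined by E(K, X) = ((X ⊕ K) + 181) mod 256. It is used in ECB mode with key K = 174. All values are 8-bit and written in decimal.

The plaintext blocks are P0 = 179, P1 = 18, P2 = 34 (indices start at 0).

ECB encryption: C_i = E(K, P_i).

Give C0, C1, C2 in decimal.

C0: E(K, 179) = 210.
C1: E(K, 18) = 113.
C2: E(K, 34) = 65.

C0 = 210, C1 = 113, C2 = 65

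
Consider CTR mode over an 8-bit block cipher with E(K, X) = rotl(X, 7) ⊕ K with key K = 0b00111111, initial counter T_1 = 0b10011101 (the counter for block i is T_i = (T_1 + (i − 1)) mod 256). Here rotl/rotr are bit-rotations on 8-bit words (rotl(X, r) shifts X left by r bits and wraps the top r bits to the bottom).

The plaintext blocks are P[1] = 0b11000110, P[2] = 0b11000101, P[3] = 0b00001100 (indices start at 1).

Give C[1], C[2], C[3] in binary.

CTR encryption: S_i = E(K, T_i) where T_i is the counter for block i; C_i = P_i ⊕ S_i.
C[1]: T = 0b10011101, S = E(K, T) = 0b11110001; 0b11000110 ⊕ 0b11110001 = 0b00110111.
C[2]: T = 0b10011110, S = E(K, T) = 0b01110000; 0b11000101 ⊕ 0b01110000 = 0b10110101.
C[3]: T = 0b10011111, S = E(K, T) = 0b11110000; 0b00001100 ⊕ 0b11110000 = 0b11111100.

C[1] = 0b00110111, C[2] = 0b10110101, C[3] = 0b11111100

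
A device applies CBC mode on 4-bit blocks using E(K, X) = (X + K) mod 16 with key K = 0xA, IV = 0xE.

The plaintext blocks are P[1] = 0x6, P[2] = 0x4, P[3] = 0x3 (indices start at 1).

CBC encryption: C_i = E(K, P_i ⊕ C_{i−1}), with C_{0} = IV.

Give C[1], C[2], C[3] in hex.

C[1]: P[1] ⊕ 0xE = 0x8; E(K, 0x8) = 0x2.
C[2]: P[2] ⊕ 0x2 = 0x6; E(K, 0x6) = 0x0.
C[3]: P[3] ⊕ 0x0 = 0x3; E(K, 0x3) = 0xD.

C[1] = 0x2, C[2] = 0x0, C[3] = 0xD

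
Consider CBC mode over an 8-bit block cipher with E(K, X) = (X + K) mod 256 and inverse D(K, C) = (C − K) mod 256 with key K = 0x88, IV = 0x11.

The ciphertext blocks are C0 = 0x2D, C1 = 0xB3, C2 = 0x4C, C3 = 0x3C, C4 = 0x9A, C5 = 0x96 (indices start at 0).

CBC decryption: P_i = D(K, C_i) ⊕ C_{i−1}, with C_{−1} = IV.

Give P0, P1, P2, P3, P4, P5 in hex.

P0 = 0xB4, P1 = 0x06, P2 = 0x77, P3 = 0xF8, P4 = 0x2E, P5 = 0x94

P0: D(K, 0x2D) = 0xA5; 0xA5 ⊕ 0x11 = 0xB4.
P1: D(K, 0xB3) = 0x2B; 0x2B ⊕ 0x2D = 0x06.
P2: D(K, 0x4C) = 0xC4; 0xC4 ⊕ 0xB3 = 0x77.
P3: D(K, 0x3C) = 0xB4; 0xB4 ⊕ 0x4C = 0xF8.
P4: D(K, 0x9A) = 0x12; 0x12 ⊕ 0x3C = 0x2E.
P5: D(K, 0x96) = 0x0E; 0x0E ⊕ 0x9A = 0x94.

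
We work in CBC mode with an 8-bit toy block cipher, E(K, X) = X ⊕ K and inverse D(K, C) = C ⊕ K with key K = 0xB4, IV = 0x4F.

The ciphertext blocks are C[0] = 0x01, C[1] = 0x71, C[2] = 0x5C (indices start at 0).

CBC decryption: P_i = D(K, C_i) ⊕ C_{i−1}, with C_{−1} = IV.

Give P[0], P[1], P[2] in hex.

P[0]: D(K, 0x01) = 0xB5; 0xB5 ⊕ 0x4F = 0xFA.
P[1]: D(K, 0x71) = 0xC5; 0xC5 ⊕ 0x01 = 0xC4.
P[2]: D(K, 0x5C) = 0xE8; 0xE8 ⊕ 0x71 = 0x99.

P[0] = 0xFA, P[1] = 0xC4, P[2] = 0x99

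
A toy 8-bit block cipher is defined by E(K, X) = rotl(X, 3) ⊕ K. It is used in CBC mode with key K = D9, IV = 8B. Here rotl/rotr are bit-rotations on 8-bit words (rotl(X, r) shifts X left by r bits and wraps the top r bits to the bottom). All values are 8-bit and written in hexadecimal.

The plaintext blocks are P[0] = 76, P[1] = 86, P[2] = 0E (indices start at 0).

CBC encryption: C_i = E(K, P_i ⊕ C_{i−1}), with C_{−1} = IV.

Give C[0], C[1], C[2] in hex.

C[0]: P[0] ⊕ 8B = FD; E(K, FD) = 36.
C[1]: P[1] ⊕ 36 = B0; E(K, B0) = 5C.
C[2]: P[2] ⊕ 5C = 52; E(K, 52) = 4B.

C[0] = 36, C[1] = 5C, C[2] = 4B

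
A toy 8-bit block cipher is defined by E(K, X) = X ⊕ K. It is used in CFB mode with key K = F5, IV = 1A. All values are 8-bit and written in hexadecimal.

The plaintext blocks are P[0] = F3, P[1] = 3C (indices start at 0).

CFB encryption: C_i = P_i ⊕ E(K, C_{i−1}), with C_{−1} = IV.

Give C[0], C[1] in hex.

C[0]: E(K, 1A) = EF; F3 ⊕ EF = 1C.
C[1]: E(K, 1C) = E9; 3C ⊕ E9 = D5.

C[0] = 1C, C[1] = D5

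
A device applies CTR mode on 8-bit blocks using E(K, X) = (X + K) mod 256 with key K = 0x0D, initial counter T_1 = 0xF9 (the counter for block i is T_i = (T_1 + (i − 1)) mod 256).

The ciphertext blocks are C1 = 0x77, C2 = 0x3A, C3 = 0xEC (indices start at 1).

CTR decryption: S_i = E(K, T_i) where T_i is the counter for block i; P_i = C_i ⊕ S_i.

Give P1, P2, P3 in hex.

P1: T = 0xF9, S = E(K, T) = 0x06; 0x77 ⊕ 0x06 = 0x71.
P2: T = 0xFA, S = E(K, T) = 0x07; 0x3A ⊕ 0x07 = 0x3D.
P3: T = 0xFB, S = E(K, T) = 0x08; 0xEC ⊕ 0x08 = 0xE4.

P1 = 0x71, P2 = 0x3D, P3 = 0xE4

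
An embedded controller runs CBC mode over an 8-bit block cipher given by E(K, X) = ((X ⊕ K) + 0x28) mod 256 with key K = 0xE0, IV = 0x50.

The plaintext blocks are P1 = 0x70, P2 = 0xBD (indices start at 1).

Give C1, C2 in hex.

C1 = 0xE8, C2 = 0xDD

CBC encryption: C_i = E(K, P_i ⊕ C_{i−1}), with C_{0} = IV.
C1: P1 ⊕ 0x50 = 0x20; E(K, 0x20) = 0xE8.
C2: P2 ⊕ 0xE8 = 0x55; E(K, 0x55) = 0xDD.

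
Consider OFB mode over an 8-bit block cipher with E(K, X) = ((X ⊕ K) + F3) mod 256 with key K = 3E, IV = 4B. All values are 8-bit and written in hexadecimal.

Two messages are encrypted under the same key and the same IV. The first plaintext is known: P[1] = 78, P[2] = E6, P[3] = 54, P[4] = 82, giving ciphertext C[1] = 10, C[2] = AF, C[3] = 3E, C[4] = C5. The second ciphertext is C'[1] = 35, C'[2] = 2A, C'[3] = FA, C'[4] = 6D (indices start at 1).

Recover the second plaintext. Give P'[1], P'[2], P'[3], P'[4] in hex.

In OFB with a reused IV, both messages share the same keystream S_i, so C_i ⊕ C'_i = P_i ⊕ P'_i and thus P'_i = P_i ⊕ C_i ⊕ C'_i.
P'[1]: 78 ⊕ 10 ⊕ 35 = 5D.
P'[2]: E6 ⊕ AF ⊕ 2A = 63.
P'[3]: 54 ⊕ 3E ⊕ FA = 90.
P'[4]: 82 ⊕ C5 ⊕ 6D = 2A.

P'[1] = 5D, P'[2] = 63, P'[3] = 90, P'[4] = 2A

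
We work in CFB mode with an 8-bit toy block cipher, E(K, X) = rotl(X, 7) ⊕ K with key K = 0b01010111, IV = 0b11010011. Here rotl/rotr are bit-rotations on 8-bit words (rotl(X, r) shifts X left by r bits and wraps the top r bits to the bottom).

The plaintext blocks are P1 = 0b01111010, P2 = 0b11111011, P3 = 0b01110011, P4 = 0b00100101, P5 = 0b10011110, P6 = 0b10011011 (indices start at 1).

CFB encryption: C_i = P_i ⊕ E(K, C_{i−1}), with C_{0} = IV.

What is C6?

C6 = 0b11011100

C1: E(K, 0b11010011) = 0b10111110; 0b01111010 ⊕ 0b10111110 = 0b11000100.
C2: E(K, 0b11000100) = 0b00110101; 0b11111011 ⊕ 0b00110101 = 0b11001110.
C3: E(K, 0b11001110) = 0b00110000; 0b01110011 ⊕ 0b00110000 = 0b01000011.
C4: E(K, 0b01000011) = 0b11110110; 0b00100101 ⊕ 0b11110110 = 0b11010011.
C5: E(K, 0b11010011) = 0b10111110; 0b10011110 ⊕ 0b10111110 = 0b00100000.
C6: E(K, 0b00100000) = 0b01000111; 0b10011011 ⊕ 0b01000111 = 0b11011100.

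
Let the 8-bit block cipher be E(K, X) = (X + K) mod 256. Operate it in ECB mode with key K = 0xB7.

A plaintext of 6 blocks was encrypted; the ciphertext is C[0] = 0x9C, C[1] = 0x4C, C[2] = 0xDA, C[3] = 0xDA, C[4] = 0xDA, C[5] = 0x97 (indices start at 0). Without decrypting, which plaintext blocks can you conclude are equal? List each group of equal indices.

P[2] = P[3] = P[4]

ECB encrypts each block independently with the same key, so equal ciphertext blocks imply equal plaintext blocks.
C[2] = C[3] = C[4] = 0xDA, so P[2] = P[3] = P[4].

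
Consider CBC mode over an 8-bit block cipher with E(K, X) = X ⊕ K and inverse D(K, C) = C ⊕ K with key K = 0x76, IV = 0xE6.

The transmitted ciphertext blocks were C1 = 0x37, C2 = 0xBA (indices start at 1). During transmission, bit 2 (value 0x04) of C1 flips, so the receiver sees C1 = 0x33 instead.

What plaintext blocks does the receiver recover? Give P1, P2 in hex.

CBC decryption: P_i = D(K, C_i) ⊕ C_{i−1}, with C_{0} = IV.
Only C1 changed, to 0x33. In CBC, a change in C_i garbles P_i and flips the same bit in P_{i+1}. Decrypting the received ciphertext:
P1: D(K, 0x33) = 0x45; 0x45 ⊕ 0xE6 = 0xA3.
P2: D(K, 0xBA) = 0xCC; 0xCC ⊕ 0x33 = 0xFF.
Blocks that differ from the original plaintext: P1, P2.

P1 = 0xA3, P2 = 0xFF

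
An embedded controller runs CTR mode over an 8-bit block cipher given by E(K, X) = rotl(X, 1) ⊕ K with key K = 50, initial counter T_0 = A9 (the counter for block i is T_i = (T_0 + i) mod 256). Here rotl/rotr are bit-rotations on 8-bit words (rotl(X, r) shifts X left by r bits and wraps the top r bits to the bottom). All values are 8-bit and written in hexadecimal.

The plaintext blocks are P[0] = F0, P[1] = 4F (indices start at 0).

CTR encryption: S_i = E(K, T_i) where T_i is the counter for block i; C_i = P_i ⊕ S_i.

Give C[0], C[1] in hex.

C[0] = F3, C[1] = 4A

C[0]: T = A9, S = E(K, T) = 03; F0 ⊕ 03 = F3.
C[1]: T = AA, S = E(K, T) = 05; 4F ⊕ 05 = 4A.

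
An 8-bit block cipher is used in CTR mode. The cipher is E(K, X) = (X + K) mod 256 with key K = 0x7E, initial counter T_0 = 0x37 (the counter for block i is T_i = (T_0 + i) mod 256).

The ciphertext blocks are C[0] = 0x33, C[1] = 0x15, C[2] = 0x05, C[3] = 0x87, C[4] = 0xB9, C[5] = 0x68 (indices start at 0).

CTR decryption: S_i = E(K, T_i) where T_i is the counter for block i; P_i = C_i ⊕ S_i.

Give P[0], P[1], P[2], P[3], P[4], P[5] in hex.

P[0] = 0x86, P[1] = 0xA3, P[2] = 0xB2, P[3] = 0x3F, P[4] = 0x00, P[5] = 0xD2

P[0]: T = 0x37, S = E(K, T) = 0xB5; 0x33 ⊕ 0xB5 = 0x86.
P[1]: T = 0x38, S = E(K, T) = 0xB6; 0x15 ⊕ 0xB6 = 0xA3.
P[2]: T = 0x39, S = E(K, T) = 0xB7; 0x05 ⊕ 0xB7 = 0xB2.
P[3]: T = 0x3A, S = E(K, T) = 0xB8; 0x87 ⊕ 0xB8 = 0x3F.
P[4]: T = 0x3B, S = E(K, T) = 0xB9; 0xB9 ⊕ 0xB9 = 0x00.
P[5]: T = 0x3C, S = E(K, T) = 0xBA; 0x68 ⊕ 0xBA = 0xD2.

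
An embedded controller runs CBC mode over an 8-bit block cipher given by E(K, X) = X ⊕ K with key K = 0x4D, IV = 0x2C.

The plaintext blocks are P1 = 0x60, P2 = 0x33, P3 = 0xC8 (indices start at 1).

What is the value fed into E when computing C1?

CBC encryption: C_i = E(K, P_i ⊕ C_{i−1}), with C_{0} = IV.
C1: P1 ⊕ 0x2C = 0x4C; E(K, 0x4C) = 0x01.
So the input to E for block 1 is 0x4C.

0x4C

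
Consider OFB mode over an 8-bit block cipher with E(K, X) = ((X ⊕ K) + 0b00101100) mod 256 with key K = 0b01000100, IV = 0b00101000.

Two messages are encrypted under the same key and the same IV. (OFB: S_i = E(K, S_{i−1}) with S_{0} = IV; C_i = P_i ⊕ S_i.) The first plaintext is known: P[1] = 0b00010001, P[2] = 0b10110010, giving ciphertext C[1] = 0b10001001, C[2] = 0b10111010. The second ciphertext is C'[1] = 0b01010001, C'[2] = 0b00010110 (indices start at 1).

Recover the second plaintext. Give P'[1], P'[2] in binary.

In OFB with a reused IV, both messages share the same keystream S_i, so C_i ⊕ C'_i = P_i ⊕ P'_i and thus P'_i = P_i ⊕ C_i ⊕ C'_i.
P'[1]: 0b00010001 ⊕ 0b10001001 ⊕ 0b01010001 = 0b11001001.
P'[2]: 0b10110010 ⊕ 0b10111010 ⊕ 0b00010110 = 0b00011110.

P'[1] = 0b11001001, P'[2] = 0b00011110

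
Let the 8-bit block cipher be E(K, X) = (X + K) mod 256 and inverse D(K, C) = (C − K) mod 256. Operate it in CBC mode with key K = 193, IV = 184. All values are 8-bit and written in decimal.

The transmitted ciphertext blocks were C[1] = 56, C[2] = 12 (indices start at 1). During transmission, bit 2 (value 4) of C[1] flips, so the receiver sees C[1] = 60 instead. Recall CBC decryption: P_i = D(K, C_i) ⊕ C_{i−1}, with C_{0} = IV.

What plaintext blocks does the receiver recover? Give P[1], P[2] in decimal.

Only C[1] changed, to 60. In CBC, a change in C_i garbles P_i and flips the same bit in P_{i+1}. Decrypting the received ciphertext:
P[1]: D(K, 60) = 123; 123 ⊕ 184 = 195.
P[2]: D(K, 12) = 75; 75 ⊕ 60 = 119.
Blocks that differ from the original plaintext: P[1], P[2].

P[1] = 195, P[2] = 119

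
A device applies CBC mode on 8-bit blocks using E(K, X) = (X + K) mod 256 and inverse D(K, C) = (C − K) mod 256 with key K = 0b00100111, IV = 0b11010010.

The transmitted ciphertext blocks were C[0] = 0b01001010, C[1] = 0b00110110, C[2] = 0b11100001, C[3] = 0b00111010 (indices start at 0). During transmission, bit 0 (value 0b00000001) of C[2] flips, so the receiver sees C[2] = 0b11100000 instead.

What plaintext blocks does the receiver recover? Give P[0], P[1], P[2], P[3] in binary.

CBC decryption: P_i = D(K, C_i) ⊕ C_{i−1}, with C_{−1} = IV.
Only C[2] changed, to 0b11100000. In CBC, a change in C_i garbles P_i and flips the same bit in P_{i+1}. Decrypting the received ciphertext:
P[0]: D(K, 0b01001010) = 0b00100011; 0b00100011 ⊕ 0b11010010 = 0b11110001.
P[1]: D(K, 0b00110110) = 0b00001111; 0b00001111 ⊕ 0b01001010 = 0b01000101.
P[2]: D(K, 0b11100000) = 0b10111001; 0b10111001 ⊕ 0b00110110 = 0b10001111.
P[3]: D(K, 0b00111010) = 0b00010011; 0b00010011 ⊕ 0b11100000 = 0b11110011.
Blocks that differ from the original plaintext: P[2], P[3].

P[0] = 0b11110001, P[1] = 0b01000101, P[2] = 0b10001111, P[3] = 0b11110011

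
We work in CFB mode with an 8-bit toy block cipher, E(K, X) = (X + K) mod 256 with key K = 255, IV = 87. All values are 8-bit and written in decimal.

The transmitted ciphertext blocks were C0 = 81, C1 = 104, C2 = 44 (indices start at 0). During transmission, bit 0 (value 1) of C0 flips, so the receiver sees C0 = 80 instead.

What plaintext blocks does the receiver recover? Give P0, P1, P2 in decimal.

P0 = 6, P1 = 39, P2 = 75

CFB decryption: P_i = C_i ⊕ E(K, C_{i−1}), with C_{−1} = IV.
Only C0 changed, to 80. In CFB, a change in C_i flips the same bit in P_i and garbles P_{i+1}. Decrypting the received ciphertext:
P0: E(K, 87) = 86; 80 ⊕ 86 = 6.
P1: E(K, 80) = 79; 104 ⊕ 79 = 39.
P2: E(K, 104) = 103; 44 ⊕ 103 = 75.
Blocks that differ from the original plaintext: P0, P1.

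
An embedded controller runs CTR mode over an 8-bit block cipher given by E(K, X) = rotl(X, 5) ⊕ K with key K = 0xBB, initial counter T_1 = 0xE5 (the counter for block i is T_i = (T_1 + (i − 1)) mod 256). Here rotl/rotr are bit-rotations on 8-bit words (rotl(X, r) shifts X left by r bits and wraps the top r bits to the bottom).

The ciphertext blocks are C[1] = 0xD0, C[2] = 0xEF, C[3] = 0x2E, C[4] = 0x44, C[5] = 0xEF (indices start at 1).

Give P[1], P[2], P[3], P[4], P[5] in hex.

P[1] = 0xD7, P[2] = 0x88, P[3] = 0x69, P[4] = 0xE2, P[5] = 0x69

CTR decryption: S_i = E(K, T_i) where T_i is the counter for block i; P_i = C_i ⊕ S_i.
P[1]: T = 0xE5, S = E(K, T) = 0x07; 0xD0 ⊕ 0x07 = 0xD7.
P[2]: T = 0xE6, S = E(K, T) = 0x67; 0xEF ⊕ 0x67 = 0x88.
P[3]: T = 0xE7, S = E(K, T) = 0x47; 0x2E ⊕ 0x47 = 0x69.
P[4]: T = 0xE8, S = E(K, T) = 0xA6; 0x44 ⊕ 0xA6 = 0xE2.
P[5]: T = 0xE9, S = E(K, T) = 0x86; 0xEF ⊕ 0x86 = 0x69.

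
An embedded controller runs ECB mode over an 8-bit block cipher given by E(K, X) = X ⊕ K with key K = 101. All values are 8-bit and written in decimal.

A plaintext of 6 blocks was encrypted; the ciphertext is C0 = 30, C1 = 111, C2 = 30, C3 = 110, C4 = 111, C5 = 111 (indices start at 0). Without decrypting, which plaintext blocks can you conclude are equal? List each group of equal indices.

P0 = P2; P1 = P4 = P5

ECB encrypts each block independently with the same key, so equal ciphertext blocks imply equal plaintext blocks.
C0 = C2 = 30, so P0 = P2.
C1 = C4 = C5 = 111, so P1 = P4 = P5.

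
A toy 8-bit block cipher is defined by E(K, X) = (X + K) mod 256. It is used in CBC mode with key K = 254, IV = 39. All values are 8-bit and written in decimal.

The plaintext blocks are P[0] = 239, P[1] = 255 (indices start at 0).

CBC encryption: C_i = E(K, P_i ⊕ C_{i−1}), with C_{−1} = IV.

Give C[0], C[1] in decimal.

C[0]: P[0] ⊕ 39 = 200; E(K, 200) = 198.
C[1]: P[1] ⊕ 198 = 57; E(K, 57) = 55.

C[0] = 198, C[1] = 55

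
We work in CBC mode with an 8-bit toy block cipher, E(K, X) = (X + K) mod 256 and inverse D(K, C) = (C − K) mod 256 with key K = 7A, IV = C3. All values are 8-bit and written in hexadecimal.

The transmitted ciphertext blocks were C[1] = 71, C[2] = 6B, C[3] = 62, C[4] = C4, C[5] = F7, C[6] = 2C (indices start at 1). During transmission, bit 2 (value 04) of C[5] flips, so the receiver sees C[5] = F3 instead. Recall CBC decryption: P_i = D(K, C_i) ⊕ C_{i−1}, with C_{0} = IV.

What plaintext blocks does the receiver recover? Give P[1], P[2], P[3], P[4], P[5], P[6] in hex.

Only C[5] changed, to F3. In CBC, a change in C_i garbles P_i and flips the same bit in P_{i+1}. Decrypting the received ciphertext:
P[1]: D(K, 71) = F7; F7 ⊕ C3 = 34.
P[2]: D(K, 6B) = F1; F1 ⊕ 71 = 80.
P[3]: D(K, 62) = E8; E8 ⊕ 6B = 83.
P[4]: D(K, C4) = 4A; 4A ⊕ 62 = 28.
P[5]: D(K, F3) = 79; 79 ⊕ C4 = BD.
P[6]: D(K, 2C) = B2; B2 ⊕ F3 = 41.
Blocks that differ from the original plaintext: P[5], P[6].

P[1] = 34, P[2] = 80, P[3] = 83, P[4] = 28, P[5] = BD, P[6] = 41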